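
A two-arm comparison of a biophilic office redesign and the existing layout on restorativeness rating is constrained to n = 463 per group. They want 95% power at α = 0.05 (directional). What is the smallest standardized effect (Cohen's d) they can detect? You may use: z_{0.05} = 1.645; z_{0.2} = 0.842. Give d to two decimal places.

d_min ≈ 0.22

For two independent groups of n = 463 each: d_min = (z_{α} + z_β)·√(2/n).
z-sum = 1.645 + 1.645 = 3.290.
d_min = 3.290 × √(2/463) = 3.290 × 0.0657 = 0.216.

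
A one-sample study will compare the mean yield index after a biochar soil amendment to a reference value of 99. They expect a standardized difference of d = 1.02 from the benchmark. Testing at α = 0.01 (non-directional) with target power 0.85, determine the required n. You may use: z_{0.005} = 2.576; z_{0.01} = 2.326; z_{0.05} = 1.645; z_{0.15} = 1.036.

n = 13

For a one-sample test: n = ((z_{α/2} + z_β) / d)².
z_{α/2} + z_β = 2.576 + 1.036 = 3.612.
n = (3.612 / 1.02)² = 3.541² = 12.54.
Round up.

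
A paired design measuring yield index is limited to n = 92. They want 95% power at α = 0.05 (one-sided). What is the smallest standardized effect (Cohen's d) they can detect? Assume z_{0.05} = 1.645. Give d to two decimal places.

For a single sample (or paired design) of n = 92: d_min = (z_{α} + z_β)/√n.
z-sum = 1.645 + 1.645 = 3.290.
d_min = 3.290 / √92 = 3.290 / 9.592 = 0.343.

d_min ≈ 0.34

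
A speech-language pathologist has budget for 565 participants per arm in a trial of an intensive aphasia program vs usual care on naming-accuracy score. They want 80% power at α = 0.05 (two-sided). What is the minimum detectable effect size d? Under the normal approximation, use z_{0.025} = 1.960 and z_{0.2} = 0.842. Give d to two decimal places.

d_min ≈ 0.17

For two independent groups of n = 565 each: d_min = (z_{α/2} + z_β)·√(2/n).
z-sum = 1.960 + 0.842 = 2.802.
d_min = 2.802 × √(2/565) = 2.802 × 0.0595 = 0.167.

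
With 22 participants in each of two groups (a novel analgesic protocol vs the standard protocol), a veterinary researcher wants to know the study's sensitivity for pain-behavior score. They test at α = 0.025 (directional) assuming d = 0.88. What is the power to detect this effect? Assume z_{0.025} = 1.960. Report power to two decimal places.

For two equal groups, power = Φ(d·√(n/2) − z_{α}).
d·√(n/2) = 0.88 × √(22/2) = 0.88 × 3.317 = 2.919.
z_β = 2.919 − 1.960 = 0.959.
Power = Φ(0.959) = 0.831.

power ≈ 0.83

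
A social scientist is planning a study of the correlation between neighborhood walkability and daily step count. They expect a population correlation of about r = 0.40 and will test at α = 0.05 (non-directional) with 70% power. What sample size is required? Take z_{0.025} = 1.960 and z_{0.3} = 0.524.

Fisher's z: C = ½·ln((1+r)/(1−r)) = ½·ln(2.3333) = 0.4236.
n = ((z_{α/2} + z_β)/C)² + 3.
(1.960 + 0.524) / 0.4236 = 2.484 / 0.4236 = 5.864.
n = 5.864² + 3 = 34.39 + 3 = 37.4.
Round up.

n = 38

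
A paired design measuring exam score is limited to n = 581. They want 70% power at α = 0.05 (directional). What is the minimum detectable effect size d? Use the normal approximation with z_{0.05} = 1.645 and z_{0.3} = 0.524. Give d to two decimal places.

d_min ≈ 0.09

For a single sample (or paired design) of n = 581: d_min = (z_{α} + z_β)/√n.
z-sum = 1.645 + 0.524 = 2.169.
d_min = 2.169 / √581 = 2.169 / 24.104 = 0.090.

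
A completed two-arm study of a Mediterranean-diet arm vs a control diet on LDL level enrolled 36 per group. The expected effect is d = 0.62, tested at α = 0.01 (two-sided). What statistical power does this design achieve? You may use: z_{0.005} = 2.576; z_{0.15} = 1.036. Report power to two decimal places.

power ≈ 0.52

For two equal groups, power = Φ(d·√(n/2) − z_{α/2}).
d·√(n/2) = 0.62 × √(36/2) = 0.62 × 4.243 = 2.630.
z_β = 2.630 − 2.576 = 0.054.
Power = Φ(0.054) = 0.522.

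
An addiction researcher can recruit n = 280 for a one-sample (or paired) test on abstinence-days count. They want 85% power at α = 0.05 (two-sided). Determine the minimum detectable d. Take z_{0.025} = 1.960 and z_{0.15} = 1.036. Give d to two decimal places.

For a single sample (or paired design) of n = 280: d_min = (z_{α/2} + z_β)/√n.
z-sum = 1.960 + 1.036 = 2.996.
d_min = 2.996 / √280 = 2.996 / 16.733 = 0.179.

d_min ≈ 0.18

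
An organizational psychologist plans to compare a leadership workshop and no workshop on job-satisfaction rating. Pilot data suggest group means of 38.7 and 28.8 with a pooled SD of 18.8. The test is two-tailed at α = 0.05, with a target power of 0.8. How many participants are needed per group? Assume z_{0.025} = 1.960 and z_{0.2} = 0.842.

n = 57 per group

Cohen's d = |M₁ − M₂| / SD_pooled = |38.7 − 28.8| / 18.8 = 9.9 / 18.8 = 0.527.
For two independent groups with equal n: n = 2·((z_{α/2} + z_β) / d)².
z_{α/2} + z_β = 1.960 + 0.842 = 2.802.
n = 2 × (2.802 / 0.527)² = 2 × 5.317² = 2 × 28.27 = 56.5.
Round up to the next whole participant.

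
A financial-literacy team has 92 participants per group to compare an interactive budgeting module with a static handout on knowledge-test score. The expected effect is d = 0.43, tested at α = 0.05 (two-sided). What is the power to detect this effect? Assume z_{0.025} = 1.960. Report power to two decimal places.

For two equal groups, power = Φ(d·√(n/2) − z_{α/2}).
d·√(n/2) = 0.43 × √(92/2) = 0.43 × 6.782 = 2.916.
z_β = 2.916 − 1.960 = 0.956.
Power = Φ(0.956) = 0.831.

power ≈ 0.83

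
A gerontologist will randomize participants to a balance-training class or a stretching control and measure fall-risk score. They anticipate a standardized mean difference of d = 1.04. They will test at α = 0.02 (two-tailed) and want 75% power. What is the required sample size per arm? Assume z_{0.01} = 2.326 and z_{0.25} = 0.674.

For two independent groups with equal n: n = 2·((z_{α/2} + z_β) / d)².
z_{α/2} + z_β = 2.326 + 0.674 = 3.000.
n = 2 × (3.000 / 1.04)² = 2 × 2.885² = 2 × 8.32 = 16.6.
Round up to the next whole participant.

n = 17 per group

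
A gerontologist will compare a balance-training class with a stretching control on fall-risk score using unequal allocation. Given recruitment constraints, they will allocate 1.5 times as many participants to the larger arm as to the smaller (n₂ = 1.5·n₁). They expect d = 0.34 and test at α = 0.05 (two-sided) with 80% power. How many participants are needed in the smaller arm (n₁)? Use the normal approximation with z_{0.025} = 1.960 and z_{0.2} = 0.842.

With allocation ratio k = n₂/n₁ = 1.5, Var(x̄₁−x̄₂) = σ²(1/n₁ + 1/(k·n₁)) = σ²·(k+1)/(k·n₁).
So n₁ = (1 + 1/k)·((z_{α/2} + z_β)/d)² = 1.667 × (2.802/0.34)².
n₁ = 1.667 × 67.92 = 113.2.
Round up: n₁ = 114, giving n₂ = 1.5 × 114 = 171.

n₁ = 114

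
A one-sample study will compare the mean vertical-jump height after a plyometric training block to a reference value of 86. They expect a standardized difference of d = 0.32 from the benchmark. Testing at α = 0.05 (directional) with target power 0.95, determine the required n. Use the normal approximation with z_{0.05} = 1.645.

n = 106

For a one-sample test: n = ((z_{α} + z_β) / d)².
z_{α} + z_β = 1.645 + 1.645 = 3.290.
n = (3.290 / 0.32)² = 10.281² = 105.70.
Round up.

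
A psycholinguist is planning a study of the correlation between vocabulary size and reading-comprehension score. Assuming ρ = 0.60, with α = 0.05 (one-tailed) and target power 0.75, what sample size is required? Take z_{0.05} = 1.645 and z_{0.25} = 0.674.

n = 15

Fisher's z: C = ½·ln((1+r)/(1−r)) = ½·ln(4.0000) = 0.6931.
n = ((z_{α} + z_β)/C)² + 3.
(1.645 + 0.674) / 0.6931 = 2.319 / 0.6931 = 3.346.
n = 3.346² + 3 = 11.19 + 3 = 14.2.
Round up.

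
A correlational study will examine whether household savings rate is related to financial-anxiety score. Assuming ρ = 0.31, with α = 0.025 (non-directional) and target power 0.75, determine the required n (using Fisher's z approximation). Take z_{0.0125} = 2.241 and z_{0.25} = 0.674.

n = 86

Fisher's z: C = ½·ln((1+r)/(1−r)) = ½·ln(1.8986) = 0.3205.
n = ((z_{α/2} + z_β)/C)² + 3.
(2.241 + 0.674) / 0.3205 = 2.915 / 0.3205 = 9.095.
n = 9.095² + 3 = 82.72 + 3 = 85.7.
Round up.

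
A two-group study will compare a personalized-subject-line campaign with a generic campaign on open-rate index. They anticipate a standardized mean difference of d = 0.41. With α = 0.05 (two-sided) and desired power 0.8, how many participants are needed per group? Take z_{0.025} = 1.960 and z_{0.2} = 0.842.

For two independent groups with equal n: n = 2·((z_{α/2} + z_β) / d)².
z_{α/2} + z_β = 1.960 + 0.842 = 2.802.
n = 2 × (2.802 / 0.41)² = 2 × 6.834² = 2 × 46.71 = 93.4.
Round up to the next whole participant.

n = 94 per group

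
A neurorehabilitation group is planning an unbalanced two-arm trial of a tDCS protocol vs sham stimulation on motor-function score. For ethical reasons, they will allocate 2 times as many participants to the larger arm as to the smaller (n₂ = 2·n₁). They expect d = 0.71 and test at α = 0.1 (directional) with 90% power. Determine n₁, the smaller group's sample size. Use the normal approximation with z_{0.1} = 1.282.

With allocation ratio k = n₂/n₁ = 2, Var(x̄₁−x̄₂) = σ²(1/n₁ + 1/(k·n₁)) = σ²·(k+1)/(k·n₁).
So n₁ = (1 + 1/k)·((z_{α} + z_β)/d)² = 1.500 × (2.564/0.71)².
n₁ = 1.500 × 13.04 = 19.6.
Round up: n₁ = 20, giving n₂ = 2 × 20 = 40.

n₁ = 20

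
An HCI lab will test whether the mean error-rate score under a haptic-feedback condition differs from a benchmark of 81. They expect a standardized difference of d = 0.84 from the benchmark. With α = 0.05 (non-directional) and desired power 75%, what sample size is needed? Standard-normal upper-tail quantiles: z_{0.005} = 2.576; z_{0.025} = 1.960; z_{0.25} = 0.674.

For a one-sample test: n = ((z_{α/2} + z_β) / d)².
z_{α/2} + z_β = 1.960 + 0.674 = 2.634.
n = (2.634 / 0.84)² = 3.136² = 9.83.
Round up.

n = 10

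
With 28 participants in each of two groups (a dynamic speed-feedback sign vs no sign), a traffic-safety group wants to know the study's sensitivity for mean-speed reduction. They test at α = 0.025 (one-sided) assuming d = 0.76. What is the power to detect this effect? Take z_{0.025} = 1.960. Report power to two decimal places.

For two equal groups, power = Φ(d·√(n/2) − z_{α}).
d·√(n/2) = 0.76 × √(28/2) = 0.76 × 3.742 = 2.844.
z_β = 2.844 − 1.960 = 0.884.
Power = Φ(0.884) = 0.812.

power ≈ 0.81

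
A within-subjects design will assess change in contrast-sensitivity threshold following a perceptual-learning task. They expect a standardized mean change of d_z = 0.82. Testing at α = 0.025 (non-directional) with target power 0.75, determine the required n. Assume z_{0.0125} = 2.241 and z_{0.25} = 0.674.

For a paired (one-sample on differences) test: n = ((z_{α/2} + z_β) / d)².
z_{α/2} + z_β = 2.241 + 0.674 = 2.915.
n = (2.915 / 0.82)² = 3.555² = 12.64.
Round up.

n = 13 pairs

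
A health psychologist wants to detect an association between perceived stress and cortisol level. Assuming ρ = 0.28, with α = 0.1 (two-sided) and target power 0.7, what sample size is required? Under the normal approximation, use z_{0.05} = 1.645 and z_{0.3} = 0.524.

Fisher's z: C = ½·ln((1+r)/(1−r)) = ½·ln(1.7778) = 0.2877.
n = ((z_{α/2} + z_β)/C)² + 3.
(1.645 + 0.524) / 0.2877 = 2.169 / 0.2877 = 7.539.
n = 7.539² + 3 = 56.84 + 3 = 59.8.
Round up.

n = 60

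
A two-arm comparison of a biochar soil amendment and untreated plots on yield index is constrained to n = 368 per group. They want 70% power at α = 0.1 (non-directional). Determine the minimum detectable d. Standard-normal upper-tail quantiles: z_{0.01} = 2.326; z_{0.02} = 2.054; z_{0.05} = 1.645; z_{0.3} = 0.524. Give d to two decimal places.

d_min ≈ 0.16

For two independent groups of n = 368 each: d_min = (z_{α/2} + z_β)·√(2/n).
z-sum = 1.645 + 0.524 = 2.169.
d_min = 2.169 × √(2/368) = 2.169 × 0.0737 = 0.160.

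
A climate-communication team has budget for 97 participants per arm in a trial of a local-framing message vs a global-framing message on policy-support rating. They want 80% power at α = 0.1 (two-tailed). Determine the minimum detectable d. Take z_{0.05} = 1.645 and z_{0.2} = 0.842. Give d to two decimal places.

For two independent groups of n = 97 each: d_min = (z_{α/2} + z_β)·√(2/n).
z-sum = 1.645 + 0.842 = 2.487.
d_min = 2.487 × √(2/97) = 2.487 × 0.1436 = 0.357.

d_min ≈ 0.36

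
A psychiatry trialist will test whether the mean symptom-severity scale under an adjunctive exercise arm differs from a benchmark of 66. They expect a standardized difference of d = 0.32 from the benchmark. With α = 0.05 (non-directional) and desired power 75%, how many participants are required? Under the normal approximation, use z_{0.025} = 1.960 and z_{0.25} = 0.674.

For a one-sample test: n = ((z_{α/2} + z_β) / d)².
z_{α/2} + z_β = 1.960 + 0.674 = 2.634.
n = (2.634 / 0.32)² = 8.231² = 67.75.
Round up.

n = 68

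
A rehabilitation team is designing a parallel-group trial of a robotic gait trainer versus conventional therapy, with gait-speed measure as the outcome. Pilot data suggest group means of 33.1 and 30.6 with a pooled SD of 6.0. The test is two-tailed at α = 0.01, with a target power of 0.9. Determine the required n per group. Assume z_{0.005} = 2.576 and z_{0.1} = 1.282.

Cohen's d = |M₁ − M₂| / SD_pooled = |33.1 − 30.6| / 6.0 = 2.5 / 6.0 = 0.417.
For two independent groups with equal n: n = 2·((z_{α/2} + z_β) / d)².
z_{α/2} + z_β = 2.576 + 1.282 = 3.858.
n = 2 × (3.858 / 0.417)² = 2 × 9.252² = 2 × 85.60 = 171.2.
Round up to the next whole participant.

n = 172 per group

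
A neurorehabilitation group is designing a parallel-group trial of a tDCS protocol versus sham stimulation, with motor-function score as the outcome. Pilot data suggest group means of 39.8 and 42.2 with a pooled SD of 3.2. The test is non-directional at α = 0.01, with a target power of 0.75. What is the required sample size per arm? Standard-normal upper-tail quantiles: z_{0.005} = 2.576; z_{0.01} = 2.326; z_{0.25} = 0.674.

Cohen's d = |M₁ − M₂| / SD_pooled = |39.8 − 42.2| / 3.2 = 2.4 / 3.2 = 0.750.
For two independent groups with equal n: n = 2·((z_{α/2} + z_β) / d)².
z_{α/2} + z_β = 2.576 + 0.674 = 3.250.
n = 2 × (3.250 / 0.750)² = 2 × 4.333² = 2 × 18.78 = 37.6.
Round up to the next whole participant.

n = 38 per group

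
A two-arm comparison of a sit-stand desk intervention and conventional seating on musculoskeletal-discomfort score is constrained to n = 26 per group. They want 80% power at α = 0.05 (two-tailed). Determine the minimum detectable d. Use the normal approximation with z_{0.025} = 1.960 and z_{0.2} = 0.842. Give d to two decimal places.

For two independent groups of n = 26 each: d_min = (z_{α/2} + z_β)·√(2/n).
z-sum = 1.960 + 0.842 = 2.802.
d_min = 2.802 × √(2/26) = 2.802 × 0.2774 = 0.777.

d_min ≈ 0.78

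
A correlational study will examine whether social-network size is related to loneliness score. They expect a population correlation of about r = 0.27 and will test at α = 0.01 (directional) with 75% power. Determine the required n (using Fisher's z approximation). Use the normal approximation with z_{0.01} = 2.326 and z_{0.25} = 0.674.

n = 121

Fisher's z: C = ½·ln((1+r)/(1−r)) = ½·ln(1.7397) = 0.2769.
n = ((z_{α} + z_β)/C)² + 3.
(2.326 + 0.674) / 0.2769 = 3.000 / 0.2769 = 10.834.
n = 10.834² + 3 = 117.38 + 3 = 120.4.
Round up.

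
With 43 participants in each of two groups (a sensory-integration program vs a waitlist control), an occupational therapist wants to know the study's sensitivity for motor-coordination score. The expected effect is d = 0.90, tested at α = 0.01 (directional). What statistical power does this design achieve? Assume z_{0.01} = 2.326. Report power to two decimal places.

power ≈ 0.97

For two equal groups, power = Φ(d·√(n/2) − z_{α}).
d·√(n/2) = 0.90 × √(43/2) = 0.90 × 4.637 = 4.173.
z_β = 4.173 − 2.326 = 1.847.
Power = Φ(1.847) = 0.968.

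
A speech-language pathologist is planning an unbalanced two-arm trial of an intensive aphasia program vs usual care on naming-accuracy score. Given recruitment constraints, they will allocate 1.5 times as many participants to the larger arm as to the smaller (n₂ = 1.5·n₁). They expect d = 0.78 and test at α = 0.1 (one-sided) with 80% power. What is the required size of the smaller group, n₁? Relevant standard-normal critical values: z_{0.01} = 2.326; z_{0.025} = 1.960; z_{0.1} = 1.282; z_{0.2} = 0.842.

n₁ = 13

With allocation ratio k = n₂/n₁ = 1.5, Var(x̄₁−x̄₂) = σ²(1/n₁ + 1/(k·n₁)) = σ²·(k+1)/(k·n₁).
So n₁ = (1 + 1/k)·((z_{α} + z_β)/d)² = 1.667 × (2.124/0.78)².
n₁ = 1.667 × 7.42 = 12.4.
Round up: n₁ = 13, giving n₂ = ⌈1.5 × 13⌉ = ⌈19.5⌉ = 20.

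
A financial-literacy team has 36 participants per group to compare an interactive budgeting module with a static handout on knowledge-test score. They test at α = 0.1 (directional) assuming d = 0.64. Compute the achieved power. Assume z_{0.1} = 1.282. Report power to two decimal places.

power ≈ 0.92

For two equal groups, power = Φ(d·√(n/2) − z_{α}).
d·√(n/2) = 0.64 × √(36/2) = 0.64 × 4.243 = 2.715.
z_β = 2.715 − 1.282 = 1.433.
Power = Φ(1.433) = 0.924.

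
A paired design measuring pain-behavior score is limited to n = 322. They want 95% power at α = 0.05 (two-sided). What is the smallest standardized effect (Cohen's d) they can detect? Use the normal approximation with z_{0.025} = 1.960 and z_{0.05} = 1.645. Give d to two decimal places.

d_min ≈ 0.20

For a single sample (or paired design) of n = 322: d_min = (z_{α/2} + z_β)/√n.
z-sum = 1.960 + 1.645 = 3.605.
d_min = 3.605 / √322 = 3.605 / 17.944 = 0.201.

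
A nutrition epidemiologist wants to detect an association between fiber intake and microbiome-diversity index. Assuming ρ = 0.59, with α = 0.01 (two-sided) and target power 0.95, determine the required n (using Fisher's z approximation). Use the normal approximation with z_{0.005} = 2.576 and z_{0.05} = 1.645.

Fisher's z: C = ½·ln((1+r)/(1−r)) = ½·ln(3.8780) = 0.6777.
n = ((z_{α/2} + z_β)/C)² + 3.
(2.576 + 1.645) / 0.6777 = 4.221 / 0.6777 = 6.228.
n = 6.228² + 3 = 38.79 + 3 = 41.8.
Round up.

n = 42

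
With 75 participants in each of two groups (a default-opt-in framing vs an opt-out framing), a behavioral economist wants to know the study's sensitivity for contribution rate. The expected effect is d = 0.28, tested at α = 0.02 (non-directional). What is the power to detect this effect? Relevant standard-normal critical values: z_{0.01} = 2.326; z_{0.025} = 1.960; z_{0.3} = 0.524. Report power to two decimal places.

power ≈ 0.27

For two equal groups, power = Φ(d·√(n/2) − z_{α/2}).
d·√(n/2) = 0.28 × √(75/2) = 0.28 × 6.124 = 1.715.
z_β = 1.715 − 2.326 = -0.611.
Power = Φ(-0.611) = 0.270.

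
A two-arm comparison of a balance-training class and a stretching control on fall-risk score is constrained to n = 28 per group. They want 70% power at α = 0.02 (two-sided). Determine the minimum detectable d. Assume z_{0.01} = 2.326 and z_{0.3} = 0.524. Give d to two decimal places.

d_min ≈ 0.76

For two independent groups of n = 28 each: d_min = (z_{α/2} + z_β)·√(2/n).
z-sum = 2.326 + 0.524 = 2.850.
d_min = 2.850 × √(2/28) = 2.850 × 0.2673 = 0.762.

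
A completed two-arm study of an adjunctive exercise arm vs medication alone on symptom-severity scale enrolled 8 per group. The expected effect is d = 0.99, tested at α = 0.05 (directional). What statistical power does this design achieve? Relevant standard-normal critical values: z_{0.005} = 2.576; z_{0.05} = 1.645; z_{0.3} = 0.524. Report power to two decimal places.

For two equal groups, power = Φ(d·√(n/2) − z_{α}).
d·√(n/2) = 0.99 × √(8/2) = 0.99 × 2.000 = 1.980.
z_β = 1.980 − 1.645 = 0.335.
Power = Φ(0.335) = 0.631.

power ≈ 0.63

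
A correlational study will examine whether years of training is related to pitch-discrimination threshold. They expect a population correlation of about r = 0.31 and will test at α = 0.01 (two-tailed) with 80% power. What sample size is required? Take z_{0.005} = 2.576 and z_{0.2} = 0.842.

n = 117

Fisher's z: C = ½·ln((1+r)/(1−r)) = ½·ln(1.8986) = 0.3205.
n = ((z_{α/2} + z_β)/C)² + 3.
(2.576 + 0.842) / 0.3205 = 3.418 / 0.3205 = 10.665.
n = 10.665² + 3 = 113.73 + 3 = 116.7.
Round up.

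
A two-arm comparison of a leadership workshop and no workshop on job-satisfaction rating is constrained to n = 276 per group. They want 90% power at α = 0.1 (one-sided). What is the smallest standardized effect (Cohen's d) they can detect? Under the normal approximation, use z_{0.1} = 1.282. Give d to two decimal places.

For two independent groups of n = 276 each: d_min = (z_{α} + z_β)·√(2/n).
z-sum = 1.282 + 1.282 = 2.564.
d_min = 2.564 × √(2/276) = 2.564 × 0.0851 = 0.218.

d_min ≈ 0.22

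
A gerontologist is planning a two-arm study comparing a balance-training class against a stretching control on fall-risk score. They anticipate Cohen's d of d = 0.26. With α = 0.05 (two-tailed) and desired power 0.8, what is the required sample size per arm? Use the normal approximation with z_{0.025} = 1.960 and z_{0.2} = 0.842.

n = 233 per group

For two independent groups with equal n: n = 2·((z_{α/2} + z_β) / d)².
z_{α/2} + z_β = 1.960 + 0.842 = 2.802.
n = 2 × (2.802 / 0.26)² = 2 × 10.777² = 2 × 116.14 = 232.3.
Round up to the next whole participant.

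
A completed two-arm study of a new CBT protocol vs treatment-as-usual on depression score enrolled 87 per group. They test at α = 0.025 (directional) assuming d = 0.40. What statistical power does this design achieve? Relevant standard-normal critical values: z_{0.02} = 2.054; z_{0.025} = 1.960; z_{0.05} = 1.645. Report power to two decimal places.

power ≈ 0.75

For two equal groups, power = Φ(d·√(n/2) − z_{α}).
d·√(n/2) = 0.40 × √(87/2) = 0.40 × 6.595 = 2.638.
z_β = 2.638 − 1.960 = 0.678.
Power = Φ(0.678) = 0.751.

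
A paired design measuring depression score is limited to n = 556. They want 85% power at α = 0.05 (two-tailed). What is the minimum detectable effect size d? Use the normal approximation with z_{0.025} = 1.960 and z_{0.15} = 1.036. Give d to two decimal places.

d_min ≈ 0.13

For a single sample (or paired design) of n = 556: d_min = (z_{α/2} + z_β)/√n.
z-sum = 1.960 + 1.036 = 2.996.
d_min = 2.996 / √556 = 2.996 / 23.580 = 0.127.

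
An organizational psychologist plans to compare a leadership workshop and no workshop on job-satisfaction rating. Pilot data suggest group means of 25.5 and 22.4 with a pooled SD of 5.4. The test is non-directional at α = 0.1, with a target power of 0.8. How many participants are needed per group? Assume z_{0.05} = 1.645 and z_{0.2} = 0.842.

Cohen's d = |M₁ − M₂| / SD_pooled = |25.5 − 22.4| / 5.4 = 3.1 / 5.4 = 0.574.
For two independent groups with equal n: n = 2·((z_{α/2} + z_β) / d)².
z_{α/2} + z_β = 1.645 + 0.842 = 2.487.
n = 2 × (2.487 / 0.574)² = 2 × 4.333² = 2 × 18.77 = 37.5.
Round up to the next whole participant.

n = 38 per group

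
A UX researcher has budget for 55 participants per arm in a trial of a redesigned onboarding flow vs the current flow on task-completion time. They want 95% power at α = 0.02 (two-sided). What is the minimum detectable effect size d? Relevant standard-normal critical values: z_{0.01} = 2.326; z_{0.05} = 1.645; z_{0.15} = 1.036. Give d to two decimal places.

d_min ≈ 0.76

For two independent groups of n = 55 each: d_min = (z_{α/2} + z_β)·√(2/n).
z-sum = 2.326 + 1.645 = 3.971.
d_min = 3.971 × √(2/55) = 3.971 × 0.1907 = 0.757.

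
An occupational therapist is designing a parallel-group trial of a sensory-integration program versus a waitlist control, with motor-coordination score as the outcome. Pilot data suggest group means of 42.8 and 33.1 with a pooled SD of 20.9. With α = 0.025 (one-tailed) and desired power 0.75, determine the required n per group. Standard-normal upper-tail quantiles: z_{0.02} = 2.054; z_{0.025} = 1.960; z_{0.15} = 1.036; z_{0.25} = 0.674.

n = 65 per group

Cohen's d = |M₁ − M₂| / SD_pooled = |42.8 − 33.1| / 20.9 = 9.7 / 20.9 = 0.464.
For two independent groups with equal n: n = 2·((z_{α} + z_β) / d)².
z_{α} + z_β = 1.960 + 0.674 = 2.634.
n = 2 × (2.634 / 0.464)² = 2 × 5.677² = 2 × 32.23 = 64.5.
Round up to the next whole participant.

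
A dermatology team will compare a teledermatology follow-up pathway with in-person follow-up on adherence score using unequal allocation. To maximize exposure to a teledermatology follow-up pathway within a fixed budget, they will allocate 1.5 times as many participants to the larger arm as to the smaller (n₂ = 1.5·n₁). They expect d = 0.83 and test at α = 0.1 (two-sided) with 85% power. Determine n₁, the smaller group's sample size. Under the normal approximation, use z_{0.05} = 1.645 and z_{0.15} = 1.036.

With allocation ratio k = n₂/n₁ = 1.5, Var(x̄₁−x̄₂) = σ²(1/n₁ + 1/(k·n₁)) = σ²·(k+1)/(k·n₁).
So n₁ = (1 + 1/k)·((z_{α/2} + z_β)/d)² = 1.667 × (2.681/0.83)².
n₁ = 1.667 × 10.43 = 17.4.
Round up: n₁ = 18, giving n₂ = 1.5 × 18 = 27.

n₁ = 18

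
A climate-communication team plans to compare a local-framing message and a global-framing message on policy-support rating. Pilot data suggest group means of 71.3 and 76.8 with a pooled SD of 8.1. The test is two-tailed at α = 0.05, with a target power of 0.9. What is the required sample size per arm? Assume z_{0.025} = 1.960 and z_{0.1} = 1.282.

Cohen's d = |M₁ − M₂| / SD_pooled = |71.3 − 76.8| / 8.1 = 5.5 / 8.1 = 0.679.
For two independent groups with equal n: n = 2·((z_{α/2} + z_β) / d)².
z_{α/2} + z_β = 1.960 + 1.282 = 3.242.
n = 2 × (3.242 / 0.679)² = 2 × 4.775² = 2 × 22.80 = 45.6.
Round up to the next whole participant.

n = 46 per group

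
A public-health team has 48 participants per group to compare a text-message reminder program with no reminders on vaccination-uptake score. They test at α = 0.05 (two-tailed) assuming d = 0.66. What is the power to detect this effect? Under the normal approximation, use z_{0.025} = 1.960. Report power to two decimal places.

power ≈ 0.90

For two equal groups, power = Φ(d·√(n/2) − z_{α/2}).
d·√(n/2) = 0.66 × √(48/2) = 0.66 × 4.899 = 3.233.
z_β = 3.233 − 1.960 = 1.273.
Power = Φ(1.273) = 0.899.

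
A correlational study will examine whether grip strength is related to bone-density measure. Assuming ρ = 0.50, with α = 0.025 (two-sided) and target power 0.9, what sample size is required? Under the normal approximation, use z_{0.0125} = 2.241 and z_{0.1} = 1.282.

Fisher's z: C = ½·ln((1+r)/(1−r)) = ½·ln(3.0000) = 0.5493.
n = ((z_{α/2} + z_β)/C)² + 3.
(2.241 + 1.282) / 0.5493 = 3.523 / 0.5493 = 6.414.
n = 6.414² + 3 = 41.13 + 3 = 44.1.
Round up.

n = 45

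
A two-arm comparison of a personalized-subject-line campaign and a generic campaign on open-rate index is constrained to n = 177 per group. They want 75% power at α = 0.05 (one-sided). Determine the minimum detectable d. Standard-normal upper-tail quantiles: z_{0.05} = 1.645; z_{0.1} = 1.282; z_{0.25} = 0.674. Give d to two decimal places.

d_min ≈ 0.25

For two independent groups of n = 177 each: d_min = (z_{α} + z_β)·√(2/n).
z-sum = 1.645 + 0.674 = 2.319.
d_min = 2.319 × √(2/177) = 2.319 × 0.1063 = 0.247.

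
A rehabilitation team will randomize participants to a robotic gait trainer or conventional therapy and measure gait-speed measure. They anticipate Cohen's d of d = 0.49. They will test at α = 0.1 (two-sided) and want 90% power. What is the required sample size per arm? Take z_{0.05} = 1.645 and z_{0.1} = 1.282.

For two independent groups with equal n: n = 2·((z_{α/2} + z_β) / d)².
z_{α/2} + z_β = 1.645 + 1.282 = 2.927.
n = 2 × (2.927 / 0.49)² = 2 × 5.973² = 2 × 35.68 = 71.4.
Round up to the next whole participant.

n = 72 per group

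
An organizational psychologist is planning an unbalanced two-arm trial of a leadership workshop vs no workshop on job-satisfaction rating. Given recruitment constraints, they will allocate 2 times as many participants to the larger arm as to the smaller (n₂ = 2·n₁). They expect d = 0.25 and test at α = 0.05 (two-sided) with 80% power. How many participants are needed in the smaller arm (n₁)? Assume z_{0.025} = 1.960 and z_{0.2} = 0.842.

With allocation ratio k = n₂/n₁ = 2, Var(x̄₁−x̄₂) = σ²(1/n₁ + 1/(k·n₁)) = σ²·(k+1)/(k·n₁).
So n₁ = (1 + 1/k)·((z_{α/2} + z_β)/d)² = 1.500 × (2.802/0.25)².
n₁ = 1.500 × 125.62 = 188.4.
Round up: n₁ = 189, giving n₂ = 2 × 189 = 378.

n₁ = 189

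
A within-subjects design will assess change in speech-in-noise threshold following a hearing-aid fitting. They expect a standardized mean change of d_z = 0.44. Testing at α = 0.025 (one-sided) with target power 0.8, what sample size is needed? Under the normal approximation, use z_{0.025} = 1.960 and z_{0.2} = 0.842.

For a paired (one-sample on differences) test: n = ((z_{α} + z_β) / d)².
z_{α} + z_β = 1.960 + 0.842 = 2.802.
n = (2.802 / 0.44)² = 6.368² = 40.55.
Round up.

n = 41 pairs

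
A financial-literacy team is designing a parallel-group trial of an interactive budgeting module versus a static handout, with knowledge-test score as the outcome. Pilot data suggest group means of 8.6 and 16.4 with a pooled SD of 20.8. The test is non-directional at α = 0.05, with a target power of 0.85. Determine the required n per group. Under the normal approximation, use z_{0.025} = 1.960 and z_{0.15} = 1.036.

Cohen's d = |M₁ − M₂| / SD_pooled = |8.6 − 16.4| / 20.8 = 7.8 / 20.8 = 0.375.
For two independent groups with equal n: n = 2·((z_{α/2} + z_β) / d)².
z_{α/2} + z_β = 1.960 + 1.036 = 2.996.
n = 2 × (2.996 / 0.375)² = 2 × 7.989² = 2 × 63.83 = 127.7.
Round up to the next whole participant.

n = 128 per group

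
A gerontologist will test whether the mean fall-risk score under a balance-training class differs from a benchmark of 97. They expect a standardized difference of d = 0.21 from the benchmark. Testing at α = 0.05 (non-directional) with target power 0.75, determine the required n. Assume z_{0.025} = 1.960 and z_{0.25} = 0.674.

n = 158

For a one-sample test: n = ((z_{α/2} + z_β) / d)².
z_{α/2} + z_β = 1.960 + 0.674 = 2.634.
n = (2.634 / 0.21)² = 12.543² = 157.32.
Round up.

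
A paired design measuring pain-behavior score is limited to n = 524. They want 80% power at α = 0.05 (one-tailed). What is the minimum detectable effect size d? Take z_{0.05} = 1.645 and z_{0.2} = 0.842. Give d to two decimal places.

For a single sample (or paired design) of n = 524: d_min = (z_{α} + z_β)/√n.
z-sum = 1.645 + 0.842 = 2.487.
d_min = 2.487 / √524 = 2.487 / 22.891 = 0.109.

d_min ≈ 0.11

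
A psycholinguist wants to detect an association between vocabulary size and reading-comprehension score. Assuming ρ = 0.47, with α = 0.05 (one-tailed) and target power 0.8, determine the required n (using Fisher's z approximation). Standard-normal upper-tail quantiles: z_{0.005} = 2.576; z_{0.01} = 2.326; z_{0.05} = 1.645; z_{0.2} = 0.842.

Fisher's z: C = ½·ln((1+r)/(1−r)) = ½·ln(2.7736) = 0.5101.
n = ((z_{α} + z_β)/C)² + 3.
(1.645 + 0.842) / 0.5101 = 2.487 / 0.5101 = 4.876.
n = 4.876² + 3 = 23.77 + 3 = 26.8.
Round up.

n = 27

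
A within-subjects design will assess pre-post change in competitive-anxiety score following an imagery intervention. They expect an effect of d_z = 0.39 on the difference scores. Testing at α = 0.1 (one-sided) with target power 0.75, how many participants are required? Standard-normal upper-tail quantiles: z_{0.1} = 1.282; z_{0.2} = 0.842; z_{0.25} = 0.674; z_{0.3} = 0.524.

n = 26 pairs

For a paired (one-sample on differences) test: n = ((z_{α} + z_β) / d)².
z_{α} + z_β = 1.282 + 0.674 = 1.956.
n = (1.956 / 0.39)² = 5.015² = 25.15.
Round up.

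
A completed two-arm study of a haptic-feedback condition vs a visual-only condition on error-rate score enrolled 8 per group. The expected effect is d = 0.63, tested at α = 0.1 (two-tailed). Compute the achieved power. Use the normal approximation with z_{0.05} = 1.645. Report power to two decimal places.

power ≈ 0.35

For two equal groups, power = Φ(d·√(n/2) − z_{α/2}).
d·√(n/2) = 0.63 × √(8/2) = 0.63 × 2.000 = 1.260.
z_β = 1.260 − 1.645 = -0.385.
Power = Φ(-0.385) = 0.350.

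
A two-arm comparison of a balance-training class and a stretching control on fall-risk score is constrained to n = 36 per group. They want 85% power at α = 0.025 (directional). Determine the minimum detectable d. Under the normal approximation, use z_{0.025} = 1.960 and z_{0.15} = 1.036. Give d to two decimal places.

d_min ≈ 0.71

For two independent groups of n = 36 each: d_min = (z_{α} + z_β)·√(2/n).
z-sum = 1.960 + 1.036 = 2.996.
d_min = 2.996 × √(2/36) = 2.996 × 0.2357 = 0.706.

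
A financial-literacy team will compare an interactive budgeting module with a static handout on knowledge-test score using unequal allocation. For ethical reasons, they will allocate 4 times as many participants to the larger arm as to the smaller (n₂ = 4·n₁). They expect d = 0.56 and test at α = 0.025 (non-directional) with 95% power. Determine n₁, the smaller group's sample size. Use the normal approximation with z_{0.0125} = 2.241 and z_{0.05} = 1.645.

With allocation ratio k = n₂/n₁ = 4, Var(x̄₁−x̄₂) = σ²(1/n₁ + 1/(k·n₁)) = σ²·(k+1)/(k·n₁).
So n₁ = (1 + 1/k)·((z_{α/2} + z_β)/d)² = 1.250 × (3.886/0.56)².
n₁ = 1.250 × 48.15 = 60.2.
Round up: n₁ = 61, giving n₂ = 4 × 61 = 244.

n₁ = 61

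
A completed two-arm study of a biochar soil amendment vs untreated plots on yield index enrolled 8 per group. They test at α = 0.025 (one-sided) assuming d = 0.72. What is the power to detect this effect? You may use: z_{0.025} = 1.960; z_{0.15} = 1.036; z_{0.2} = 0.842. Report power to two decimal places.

power ≈ 0.30

For two equal groups, power = Φ(d·√(n/2) − z_{α}).
d·√(n/2) = 0.72 × √(8/2) = 0.72 × 2.000 = 1.440.
z_β = 1.440 − 1.960 = -0.520.
Power = Φ(-0.520) = 0.302.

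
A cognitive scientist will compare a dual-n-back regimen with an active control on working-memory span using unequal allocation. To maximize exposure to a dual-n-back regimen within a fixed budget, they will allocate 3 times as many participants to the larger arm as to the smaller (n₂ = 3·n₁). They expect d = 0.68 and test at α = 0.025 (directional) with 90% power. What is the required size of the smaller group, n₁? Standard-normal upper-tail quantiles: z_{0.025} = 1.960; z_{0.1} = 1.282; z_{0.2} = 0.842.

With allocation ratio k = n₂/n₁ = 3, Var(x̄₁−x̄₂) = σ²(1/n₁ + 1/(k·n₁)) = σ²·(k+1)/(k·n₁).
So n₁ = (1 + 1/k)·((z_{α} + z_β)/d)² = 1.333 × (3.242/0.68)².
n₁ = 1.333 × 22.73 = 30.3.
Round up: n₁ = 31, giving n₂ = 3 × 31 = 93.

n₁ = 31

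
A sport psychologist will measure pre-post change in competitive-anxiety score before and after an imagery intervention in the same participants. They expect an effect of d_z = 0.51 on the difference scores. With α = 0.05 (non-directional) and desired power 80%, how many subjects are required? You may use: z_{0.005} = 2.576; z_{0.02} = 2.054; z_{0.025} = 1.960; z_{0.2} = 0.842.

For a paired (one-sample on differences) test: n = ((z_{α/2} + z_β) / d)².
z_{α/2} + z_β = 1.960 + 0.842 = 2.802.
n = (2.802 / 0.51)² = 5.494² = 30.19.
Round up.

n = 31 pairs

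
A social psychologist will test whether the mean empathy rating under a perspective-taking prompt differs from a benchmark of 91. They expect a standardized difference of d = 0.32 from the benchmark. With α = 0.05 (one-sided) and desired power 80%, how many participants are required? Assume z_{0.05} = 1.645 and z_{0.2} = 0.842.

For a one-sample test: n = ((z_{α} + z_β) / d)².
z_{α} + z_β = 1.645 + 0.842 = 2.487.
n = (2.487 / 0.32)² = 7.772² = 60.40.
Round up.

n = 61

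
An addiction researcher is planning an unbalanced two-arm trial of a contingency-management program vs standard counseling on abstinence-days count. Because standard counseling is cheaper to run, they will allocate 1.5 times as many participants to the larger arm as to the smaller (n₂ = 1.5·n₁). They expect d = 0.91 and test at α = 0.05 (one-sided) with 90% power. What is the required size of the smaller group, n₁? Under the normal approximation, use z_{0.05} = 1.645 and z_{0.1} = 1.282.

With allocation ratio k = n₂/n₁ = 1.5, Var(x̄₁−x̄₂) = σ²(1/n₁ + 1/(k·n₁)) = σ²·(k+1)/(k·n₁).
So n₁ = (1 + 1/k)·((z_{α} + z_β)/d)² = 1.667 × (2.927/0.91)².
n₁ = 1.667 × 10.35 = 17.2.
Round up: n₁ = 18, giving n₂ = 1.5 × 18 = 27.

n₁ = 18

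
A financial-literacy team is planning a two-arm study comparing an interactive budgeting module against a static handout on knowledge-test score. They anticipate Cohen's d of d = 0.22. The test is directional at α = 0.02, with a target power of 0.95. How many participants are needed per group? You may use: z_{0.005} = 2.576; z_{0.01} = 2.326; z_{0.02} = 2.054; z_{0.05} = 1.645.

n = 566 per group

For two independent groups with equal n: n = 2·((z_{α} + z_β) / d)².
z_{α} + z_β = 2.054 + 1.645 = 3.699.
n = 2 × (3.699 / 0.22)² = 2 × 16.814² = 2 × 282.70 = 565.4.
Round up to the next whole participant.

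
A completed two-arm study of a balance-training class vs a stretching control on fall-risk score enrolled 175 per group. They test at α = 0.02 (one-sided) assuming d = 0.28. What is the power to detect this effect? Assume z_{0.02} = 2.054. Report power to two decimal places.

For two equal groups, power = Φ(d·√(n/2) − z_{α}).
d·√(n/2) = 0.28 × √(175/2) = 0.28 × 9.354 = 2.619.
z_β = 2.619 − 2.054 = 0.565.
Power = Φ(0.565) = 0.714.

power ≈ 0.71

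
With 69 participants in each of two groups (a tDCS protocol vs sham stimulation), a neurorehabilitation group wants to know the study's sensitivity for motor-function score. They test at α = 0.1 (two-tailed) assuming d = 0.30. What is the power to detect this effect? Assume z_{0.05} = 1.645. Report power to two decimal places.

For two equal groups, power = Φ(d·√(n/2) − z_{α/2}).
d·√(n/2) = 0.30 × √(69/2) = 0.30 × 5.874 = 1.762.
z_β = 1.762 − 1.645 = 0.117.
Power = Φ(0.117) = 0.547.

power ≈ 0.55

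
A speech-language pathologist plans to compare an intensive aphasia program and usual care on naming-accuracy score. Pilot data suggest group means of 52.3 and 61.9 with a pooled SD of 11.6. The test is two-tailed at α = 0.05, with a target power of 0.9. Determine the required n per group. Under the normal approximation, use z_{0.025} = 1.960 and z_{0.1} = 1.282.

Cohen's d = |M₁ − M₂| / SD_pooled = |52.3 − 61.9| / 11.6 = 9.6 / 11.6 = 0.828.
For two independent groups with equal n: n = 2·((z_{α/2} + z_β) / d)².
z_{α/2} + z_β = 1.960 + 1.282 = 3.242.
n = 2 × (3.242 / 0.828)² = 2 × 3.915² = 2 × 15.33 = 30.7.
Round up to the next whole participant.

n = 31 per group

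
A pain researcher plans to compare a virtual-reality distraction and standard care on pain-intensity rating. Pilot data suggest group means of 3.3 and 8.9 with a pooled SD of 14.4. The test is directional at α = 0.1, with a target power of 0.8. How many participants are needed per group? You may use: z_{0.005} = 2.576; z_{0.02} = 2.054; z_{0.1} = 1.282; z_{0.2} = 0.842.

Cohen's d = |M₁ − M₂| / SD_pooled = |3.3 − 8.9| / 14.4 = 5.6 / 14.4 = 0.389.
For two independent groups with equal n: n = 2·((z_{α} + z_β) / d)².
z_{α} + z_β = 1.282 + 0.842 = 2.124.
n = 2 × (2.124 / 0.389)² = 2 × 5.460² = 2 × 29.81 = 59.6.
Round up to the next whole participant.

n = 60 per group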